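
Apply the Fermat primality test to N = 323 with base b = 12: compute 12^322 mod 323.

12^1 ≡ 12 (mod 323)
12^2 ≡ 12^2 = 144 ≡ 144 (mod 323)
12^4 ≡ 144^2 = 20736 ≡ 64 (mod 323)
12^8 ≡ 64^2 = 4096 ≡ 220 (mod 323)
12^16 ≡ 220^2 = 48400 ≡ 273 (mod 323)
12^32 ≡ 273^2 = 74529 ≡ 239 (mod 323)
12^64 ≡ 239^2 = 57121 ≡ 273 (mod 323)
12^128 ≡ 273^2 = 74529 ≡ 239 (mod 323)
12^256 ≡ 239^2 = 57121 ≡ 273 (mod 323)
322 = 256 + 64 + 2 in binary powers of 2.
So 12^322 ≡ 273 · 273 · 144 ≡ 178 (mod 323).
Since 178 ≠ 1, base 12 is a Fermat witness: 323 is composite.

178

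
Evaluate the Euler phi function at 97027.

81672

Factor: 97027 = 7 · 83 · 167.
φ(97027) = (7−1) · (83−1) · (167−1) = 6 · 82 · 166 = 81672.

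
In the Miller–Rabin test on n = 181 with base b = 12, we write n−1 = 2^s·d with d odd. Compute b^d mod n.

181 − 1 = 180 = 2^2 · 45, so d = 45.
12^1 ≡ 12 (mod 181)
12^2 ≡ 12^2 = 144 ≡ 144 (mod 181)
12^4 ≡ 144^2 = 20736 ≡ 102 (mod 181)
12^8 ≡ 102^2 = 10404 ≡ 87 (mod 181)
12^16 ≡ 87^2 = 7569 ≡ 148 (mod 181)
12^32 ≡ 148^2 = 21904 ≡ 3 (mod 181)
45 = 32 + 8 + 4 + 1 in binary powers of 2.
So 12^45 ≡ 3 · 87 · 102 · 12 ≡ 180 (mod 181).
Since 12^d ≡ 180 (mod 181), base 12 does not prove 181 composite.

180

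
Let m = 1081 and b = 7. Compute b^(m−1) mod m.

7^1 ≡ 7 (mod 1081)
7^2 ≡ 7^2 = 49 ≡ 49 (mod 1081)
7^4 ≡ 49^2 = 2401 ≡ 239 (mod 1081)
7^8 ≡ 239^2 = 57121 ≡ 909 (mod 1081)
7^16 ≡ 909^2 = 826281 ≡ 397 (mod 1081)
7^32 ≡ 397^2 = 157609 ≡ 864 (mod 1081)
7^64 ≡ 864^2 = 746496 ≡ 606 (mod 1081)
7^128 ≡ 606^2 = 367236 ≡ 777 (mod 1081)
7^256 ≡ 777^2 = 603729 ≡ 531 (mod 1081)
7^512 ≡ 531^2 = 281961 ≡ 901 (mod 1081)
7^1024 ≡ 901^2 = 811801 ≡ 1051 (mod 1081)
1080 = 1024 + 32 + 16 + 8 in binary powers of 2.
So 7^1080 ≡ 1051 · 864 · 397 · 909 ≡ 1061 (mod 1081).
Since 1061 ≠ 1, base 7 is a Fermat witness: 1081 is composite.

1061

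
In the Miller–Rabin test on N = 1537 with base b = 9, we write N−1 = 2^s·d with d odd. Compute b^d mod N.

729

1537 − 1 = 1536 = 2^9 · 3, so d = 3.
9^1 ≡ 9 (mod 1537)
9^2 ≡ 9^2 = 81 ≡ 81 (mod 1537)
3 = 2 + 1 in binary powers of 2.
So 9^3 ≡ 81 · 9 ≡ 729 (mod 1537).
Squaring chain: 729 → 1176 → 1213 → 460 → 1031 → 894 → 1533 → 16 → 256; never reaches −1, so base 9 is a Miller–Rabin witness that 1537 is composite.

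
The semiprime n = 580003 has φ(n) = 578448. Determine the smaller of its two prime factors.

φ(n) = (p−1)(q−1) = n − (p+q) + 1, so p + q = 580003 − 578448 + 1 = 1556.
p and q are the roots of t² − 1556t + 580003 = 0.
Discriminant: 1556² − 4·580003 = 2421136 − 2320012 = 101124; √101124 = 318.
q = (1556 − 318)/2 = 619, p = (1556 + 318)/2 = 937.
Check: 619 · 937 = 580003.

619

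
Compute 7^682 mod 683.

7^1 ≡ 7 (mod 683)
7^2 ≡ 7^2 = 49 ≡ 49 (mod 683)
7^4 ≡ 49^2 = 2401 ≡ 352 (mod 683)
7^8 ≡ 352^2 = 123904 ≡ 281 (mod 683)
7^16 ≡ 281^2 = 78961 ≡ 416 (mod 683)
7^32 ≡ 416^2 = 173056 ≡ 257 (mod 683)
7^64 ≡ 257^2 = 66049 ≡ 481 (mod 683)
7^128 ≡ 481^2 = 231361 ≡ 507 (mod 683)
7^256 ≡ 507^2 = 257049 ≡ 241 (mod 683)
7^512 ≡ 241^2 = 58081 ≡ 26 (mod 683)
682 = 512 + 128 + 32 + 8 + 2 in binary powers of 2.
So 7^682 ≡ 26 · 507 · 257 · 281 · 49 ≡ 1 (mod 683).
Since the result is 1, base 7 gives no evidence that 683 is composite.

1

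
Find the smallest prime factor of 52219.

52219 is odd.
Digit sum 19, not divisible by 3.
Ends in 9: not divisible by 5.
7: 52219 = 7·7459 + 6
11: 52219 = 11·4747 + 2
13: 52219 = 13·4016 + 11
17: 52219 = 17·3071 + 12
19: 52219 = 19·2748 + 7
23: 52219 = 23·2270 + 9
29: 52219 = 29·1800 + 19
31: 52219 = 31·1684 + 15
37: 52219 = 37·1411 + 12
41: 52219 = 41·1273 + 26
43: 52219 = 43·1214 + 17
47: 52219 = 47·1111 + 2
53: 52219 = 53·985 + 14
59: 52219 = 59·885 + 4
61: 52219 = 61·856 + 3
67: 52219 = 67·779 + 26
71: 52219 = 71·735 + 34
73: 52219 = 73·715 + 24
79: 52219 = 79·661

79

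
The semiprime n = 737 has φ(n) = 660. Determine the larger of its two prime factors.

φ(n) = (p−1)(q−1) = n − (p+q) + 1, so p + q = 737 − 660 + 1 = 78.
p and q are the roots of t² − 78t + 737 = 0.
Discriminant: 78² − 4·737 = 6084 − 2948 = 3136; √3136 = 56.
q = (78 − 56)/2 = 11, p = (78 + 56)/2 = 67.
Check: 11 · 67 = 737.

67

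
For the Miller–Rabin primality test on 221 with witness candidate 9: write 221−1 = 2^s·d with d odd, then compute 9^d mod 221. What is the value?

87

221 − 1 = 220 = 2^2 · 55, so d = 55.
9^1 ≡ 9 (mod 221)
9^2 ≡ 9^2 = 81 ≡ 81 (mod 221)
9^4 ≡ 81^2 = 6561 ≡ 152 (mod 221)
9^8 ≡ 152^2 = 23104 ≡ 120 (mod 221)
9^16 ≡ 120^2 = 14400 ≡ 35 (mod 221)
9^32 ≡ 35^2 = 1225 ≡ 120 (mod 221)
55 = 32 + 16 + 4 + 2 + 1 in binary powers of 2.
So 9^55 ≡ 120 · 35 · 152 · 81 · 9 ≡ 87 (mod 221).
Squaring chain: 87 → 55; never reaches −1, so base 9 is a Miller–Rabin witness that 221 is composite.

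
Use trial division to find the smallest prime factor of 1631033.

43

1631033 is odd.
Digit sum 17, not divisible by 3.
Ends in 3: not divisible by 5.
7: 1631033 = 7·233004 + 5
11: 1631033 = 11·148275 + 8
13: 1631033 = 13·125464 + 1
17: 1631033 = 17·95943 + 2
19: 1631033 = 19·85843 + 16
23: 1631033 = 23·70914 + 11
29: 1631033 = 29·56242 + 15
31: 1631033 = 31·52613 + 30
37: 1631033 = 37·44081 + 36
41: 1631033 = 41·39781 + 12
43: 1631033 = 43·37931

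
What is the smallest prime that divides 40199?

61

40199 is odd.
Digit sum 23, not divisible by 3.
Ends in 9: not divisible by 5.
7: 40199 = 7·5742 + 5
11: 40199 = 11·3654 + 5
13: 40199 = 13·3092 + 3
17: 40199 = 17·2364 + 11
19: 40199 = 19·2115 + 14
23: 40199 = 23·1747 + 18
29: 40199 = 29·1386 + 5
31: 40199 = 31·1296 + 23
37: 40199 = 37·1086 + 17
41: 40199 = 41·980 + 19
43: 40199 = 43·934 + 37
47: 40199 = 47·855 + 14
53: 40199 = 53·758 + 25
59: 40199 = 59·681 + 20
61: 40199 = 61·659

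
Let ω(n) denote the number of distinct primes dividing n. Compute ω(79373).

79373 = 7 · 11339
11339 = 17 · 667
667 = 23 · 29
79373 = 7 · 17 · 23 · 29, which has 4 distinct prime factors.

4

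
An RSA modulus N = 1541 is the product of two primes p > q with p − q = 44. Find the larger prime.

Since p = q + 44, we have 1541 = q(q + 44), so q² + 44q − 1541 = 0.
Discriminant: 44² + 4·1541 = 1936 + 6164 = 8100; √8100 = 90.
q = (−44 + 90)/2 = 23, and p = q + 44 = 67.
Check: 23 · 67 = 1541.

67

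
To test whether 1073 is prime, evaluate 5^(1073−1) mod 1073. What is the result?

5^1 ≡ 5 (mod 1073)
5^2 ≡ 5^2 = 25 ≡ 25 (mod 1073)
5^4 ≡ 25^2 = 625 ≡ 625 (mod 1073)
5^8 ≡ 625^2 = 390625 ≡ 53 (mod 1073)
5^16 ≡ 53^2 = 2809 ≡ 663 (mod 1073)
5^32 ≡ 663^2 = 439569 ≡ 712 (mod 1073)
5^64 ≡ 712^2 = 506944 ≡ 488 (mod 1073)
5^128 ≡ 488^2 = 238144 ≡ 1011 (mod 1073)
5^256 ≡ 1011^2 = 1022121 ≡ 625 (mod 1073)
5^512 ≡ 625^2 = 390625 ≡ 53 (mod 1073)
5^1024 ≡ 53^2 = 2809 ≡ 663 (mod 1073)
1072 = 1024 + 32 + 16 in binary powers of 2.
So 5^1072 ≡ 663 · 712 · 663 ≡ 488 (mod 1073).
Since 488 ≠ 1, base 5 is a Fermat witness: 1073 is composite.

488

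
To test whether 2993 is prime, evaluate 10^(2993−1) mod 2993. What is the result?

10^1 ≡ 10 (mod 2993)
10^2 ≡ 10^2 = 100 ≡ 100 (mod 2993)
10^4 ≡ 100^2 = 10000 ≡ 1021 (mod 2993)
10^8 ≡ 1021^2 = 1042441 ≡ 877 (mod 2993)
10^16 ≡ 877^2 = 769129 ≡ 2921 (mod 2993)
10^32 ≡ 2921^2 = 8532241 ≡ 2191 (mod 2993)
10^64 ≡ 2191^2 = 4800481 ≡ 2702 (mod 2993)
10^128 ≡ 2702^2 = 7300804 ≡ 877 (mod 2993)
10^256 ≡ 877^2 = 769129 ≡ 2921 (mod 2993)
10^512 ≡ 2921^2 = 8532241 ≡ 2191 (mod 2993)
10^1024 ≡ 2191^2 = 4800481 ≡ 2702 (mod 2993)
10^2048 ≡ 2702^2 = 7300804 ≡ 877 (mod 2993)
2992 = 2048 + 512 + 256 + 128 + 32 + 16 in binary powers of 2.
So 10^2992 ≡ 877 · 2191 · 2921 · 877 · 2191 · 2921 ≡ 2191 (mod 2993).
Since 2191 ≠ 1, base 10 is a Fermat witness: 2993 is composite.

2191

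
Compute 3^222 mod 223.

3^1 ≡ 3 (mod 223)
3^2 ≡ 3^2 = 9 ≡ 9 (mod 223)
3^4 ≡ 9^2 = 81 ≡ 81 (mod 223)
3^8 ≡ 81^2 = 6561 ≡ 94 (mod 223)
3^16 ≡ 94^2 = 8836 ≡ 139 (mod 223)
3^32 ≡ 139^2 = 19321 ≡ 143 (mod 223)
3^64 ≡ 143^2 = 20449 ≡ 156 (mod 223)
3^128 ≡ 156^2 = 24336 ≡ 29 (mod 223)
222 = 128 + 64 + 16 + 8 + 4 + 2 in binary powers of 2.
So 3^222 ≡ 29 · 156 · 139 · 94 · 81 · 9 ≡ 1 (mod 223).
Since the result is 1, base 3 gives no evidence that 223 is composite.

1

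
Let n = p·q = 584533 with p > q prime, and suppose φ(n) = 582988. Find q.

φ(n) = (p−1)(q−1) = n − (p+q) + 1, so p + q = 584533 − 582988 + 1 = 1546.
p and q are the roots of t² − 1546t + 584533 = 0.
Discriminant: 1546² − 4·584533 = 2390116 − 2338132 = 51984; √51984 = 228.
q = (1546 − 228)/2 = 659, p = (1546 + 228)/2 = 887.
Check: 659 · 887 = 584533.

659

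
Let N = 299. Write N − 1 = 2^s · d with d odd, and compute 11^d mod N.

299 − 1 = 298 = 2^1 · 149, so d = 149.
11^1 ≡ 11 (mod 299)
11^2 ≡ 11^2 = 121 ≡ 121 (mod 299)
11^4 ≡ 121^2 = 14641 ≡ 289 (mod 299)
11^8 ≡ 289^2 = 83521 ≡ 100 (mod 299)
11^16 ≡ 100^2 = 10000 ≡ 133 (mod 299)
11^32 ≡ 133^2 = 17689 ≡ 48 (mod 299)
11^64 ≡ 48^2 = 2304 ≡ 211 (mod 299)
11^128 ≡ 211^2 = 44521 ≡ 269 (mod 299)
149 = 128 + 16 + 4 + 1 in binary powers of 2.
So 11^149 ≡ 269 · 133 · 289 · 11 ≡ 267 (mod 299).
Squaring chain: 267; never reaches −1, so base 11 is a Miller–Rabin witness that 299 is composite.

267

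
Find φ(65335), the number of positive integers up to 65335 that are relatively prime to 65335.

Factor: 65335 = 5 · 73 · 179.
φ(65335) = (5−1) · (73−1) · (179−1) = 4 · 72 · 178 = 51264.

51264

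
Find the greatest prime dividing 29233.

41

29233 = 23 · 1271
1271 = 31 · 41
41 is prime.
So 29233 = 23 · 31 · 41; the largest prime factor is 41.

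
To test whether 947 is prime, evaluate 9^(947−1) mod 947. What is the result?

9^1 ≡ 9 (mod 947)
9^2 ≡ 9^2 = 81 ≡ 81 (mod 947)
9^4 ≡ 81^2 = 6561 ≡ 879 (mod 947)
9^8 ≡ 879^2 = 772641 ≡ 836 (mod 947)
9^16 ≡ 836^2 = 698896 ≡ 10 (mod 947)
9^32 ≡ 10^2 = 100 ≡ 100 (mod 947)
9^64 ≡ 100^2 = 10000 ≡ 530 (mod 947)
9^128 ≡ 530^2 = 280900 ≡ 588 (mod 947)
9^256 ≡ 588^2 = 345744 ≡ 89 (mod 947)
9^512 ≡ 89^2 = 7921 ≡ 345 (mod 947)
946 = 512 + 256 + 128 + 32 + 16 + 2 in binary powers of 2.
So 9^946 ≡ 345 · 89 · 588 · 100 · 10 · 81 ≡ 1 (mod 947).
Since the result is 1, base 9 gives no evidence that 947 is composite.

1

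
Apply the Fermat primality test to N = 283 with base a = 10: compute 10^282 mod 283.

1

10^1 ≡ 10 (mod 283)
10^2 ≡ 10^2 = 100 ≡ 100 (mod 283)
10^4 ≡ 100^2 = 10000 ≡ 95 (mod 283)
10^8 ≡ 95^2 = 9025 ≡ 252 (mod 283)
10^16 ≡ 252^2 = 63504 ≡ 112 (mod 283)
10^32 ≡ 112^2 = 12544 ≡ 92 (mod 283)
10^64 ≡ 92^2 = 8464 ≡ 257 (mod 283)
10^128 ≡ 257^2 = 66049 ≡ 110 (mod 283)
10^256 ≡ 110^2 = 12100 ≡ 214 (mod 283)
282 = 256 + 16 + 8 + 2 in binary powers of 2.
So 10^282 ≡ 214 · 112 · 252 · 100 ≡ 1 (mod 283).
Since the result is 1, base 10 gives no evidence that 283 is composite.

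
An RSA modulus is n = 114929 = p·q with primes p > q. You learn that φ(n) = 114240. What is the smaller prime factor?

281

φ(n) = (p−1)(q−1) = n − (p+q) + 1, so p + q = 114929 − 114240 + 1 = 690.
p and q are the roots of t² − 690t + 114929 = 0.
Discriminant: 690² − 4·114929 = 476100 − 459716 = 16384; √16384 = 128.
q = (690 − 128)/2 = 281, p = (690 + 128)/2 = 409.
Check: 281 · 409 = 114929.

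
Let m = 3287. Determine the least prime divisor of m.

19

3287 is odd.
Digit sum 20, not divisible by 3.
Ends in 7: not divisible by 5.
7: 3287 = 7·469 + 4
11: 3287 = 11·298 + 9
13: 3287 = 13·252 + 11
17: 3287 = 17·193 + 6
19: 3287 = 19·173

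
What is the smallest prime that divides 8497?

29

8497 is odd.
Digit sum 28, not divisible by 3.
Ends in 7: not divisible by 5.
7: 8497 = 7·1213 + 6
11: 8497 = 11·772 + 5
13: 8497 = 13·653 + 8
17: 8497 = 17·499 + 14
19: 8497 = 19·447 + 4
23: 8497 = 23·369 + 10
29: 8497 = 29·293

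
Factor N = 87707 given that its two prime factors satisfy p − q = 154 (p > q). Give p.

383

Since p = q + 154, we have 87707 = q(q + 154), so q² + 154q − 87707 = 0.
Discriminant: 154² + 4·87707 = 23716 + 350828 = 374544; √374544 = 612.
q = (−154 + 612)/2 = 229, and p = q + 154 = 383.
Check: 229 · 383 = 87707.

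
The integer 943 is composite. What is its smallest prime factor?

23

943 is odd.
Digit sum 16, not divisible by 3.
Ends in 3: not divisible by 5.
7: 943 = 7·134 + 5
11: 943 = 11·85 + 8
13: 943 = 13·72 + 7
17: 943 = 17·55 + 8
19: 943 = 19·49 + 12
23: 943 = 23·41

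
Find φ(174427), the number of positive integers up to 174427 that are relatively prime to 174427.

Factor: 174427 = 11 · 101 · 157.
φ(174427) = (11−1) · (101−1) · (157−1) = 10 · 100 · 156 = 156000.

156000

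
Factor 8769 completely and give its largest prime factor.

8769 = 3 · 2923
2923 = 37 · 79
79 is prime.
So 8769 = 3 · 37 · 79; the largest prime factor is 79.

79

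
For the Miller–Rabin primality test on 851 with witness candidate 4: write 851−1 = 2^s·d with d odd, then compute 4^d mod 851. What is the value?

169

851 − 1 = 850 = 2^1 · 425, so d = 425.
4^1 ≡ 4 (mod 851)
4^2 ≡ 4^2 = 16 ≡ 16 (mod 851)
4^4 ≡ 16^2 = 256 ≡ 256 (mod 851)
4^8 ≡ 256^2 = 65536 ≡ 9 (mod 851)
4^16 ≡ 9^2 = 81 ≡ 81 (mod 851)
4^32 ≡ 81^2 = 6561 ≡ 604 (mod 851)
4^64 ≡ 604^2 = 364816 ≡ 588 (mod 851)
4^128 ≡ 588^2 = 345744 ≡ 238 (mod 851)
4^256 ≡ 238^2 = 56644 ≡ 478 (mod 851)
425 = 256 + 128 + 32 + 8 + 1 in binary powers of 2.
So 4^425 ≡ 478 · 238 · 604 · 9 · 4 ≡ 169 (mod 851).
Squaring chain: 169; never reaches −1, so base 4 is a Miller–Rabin witness that 851 is composite.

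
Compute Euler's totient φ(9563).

9360

Factor: 9563 = 73 · 131.
φ(9563) = (73−1) · (131−1) = 72 · 130 = 9360.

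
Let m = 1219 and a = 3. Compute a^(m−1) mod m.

3^1 ≡ 3 (mod 1219)
3^2 ≡ 3^2 = 9 ≡ 9 (mod 1219)
3^4 ≡ 9^2 = 81 ≡ 81 (mod 1219)
3^8 ≡ 81^2 = 6561 ≡ 466 (mod 1219)
3^16 ≡ 466^2 = 217156 ≡ 174 (mod 1219)
3^32 ≡ 174^2 = 30276 ≡ 1020 (mod 1219)
3^64 ≡ 1020^2 = 1040400 ≡ 593 (mod 1219)
3^128 ≡ 593^2 = 351649 ≡ 577 (mod 1219)
3^256 ≡ 577^2 = 332929 ≡ 142 (mod 1219)
3^512 ≡ 142^2 = 20164 ≡ 660 (mod 1219)
3^1024 ≡ 660^2 = 435600 ≡ 417 (mod 1219)
1218 = 1024 + 128 + 64 + 2 in binary powers of 2.
So 3^1218 ≡ 417 · 577 · 593 · 9 ≡ 282 (mod 1219).
Since 282 ≠ 1, base 3 is a Fermat witness: 1219 is composite.

282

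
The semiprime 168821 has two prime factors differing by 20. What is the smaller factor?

Since p = q + 20, we have 168821 = q(q + 20), so q² + 20q − 168821 = 0.
Discriminant: 20² + 4·168821 = 400 + 675284 = 675684; √675684 = 822.
q = (−20 + 822)/2 = 401, and p = q + 20 = 421.
Check: 401 · 421 = 168821.

401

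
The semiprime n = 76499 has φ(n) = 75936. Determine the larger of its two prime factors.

337

φ(n) = (p−1)(q−1) = n − (p+q) + 1, so p + q = 76499 − 75936 + 1 = 564.
p and q are the roots of t² − 564t + 76499 = 0.
Discriminant: 564² − 4·76499 = 318096 − 305996 = 12100; √12100 = 110.
q = (564 − 110)/2 = 227, p = (564 + 110)/2 = 337.
Check: 227 · 337 = 76499.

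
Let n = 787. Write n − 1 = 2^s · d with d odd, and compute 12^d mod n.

787 − 1 = 786 = 2^1 · 393, so d = 393.
12^1 ≡ 12 (mod 787)
12^2 ≡ 12^2 = 144 ≡ 144 (mod 787)
12^4 ≡ 144^2 = 20736 ≡ 274 (mod 787)
12^8 ≡ 274^2 = 75076 ≡ 311 (mod 787)
12^16 ≡ 311^2 = 96721 ≡ 707 (mod 787)
12^32 ≡ 707^2 = 499849 ≡ 104 (mod 787)
12^64 ≡ 104^2 = 10816 ≡ 585 (mod 787)
12^128 ≡ 585^2 = 342225 ≡ 667 (mod 787)
12^256 ≡ 667^2 = 444889 ≡ 234 (mod 787)
393 = 256 + 128 + 8 + 1 in binary powers of 2.
So 12^393 ≡ 234 · 667 · 311 · 12 ≡ 786 (mod 787).
Since 12^d ≡ 786 (mod 787), base 12 does not prove 787 composite.

786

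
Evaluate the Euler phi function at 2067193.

Factor: 2067193 = 79 · 137 · 191.
φ(2067193) = (79−1) · (137−1) · (191−1) = 78 · 136 · 190 = 2015520.

2015520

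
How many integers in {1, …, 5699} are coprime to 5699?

Factor: 5699 = 41 · 139.
φ(5699) = (41−1) · (139−1) = 40 · 138 = 5520.

5520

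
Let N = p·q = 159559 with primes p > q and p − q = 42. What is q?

Since p = q + 42, we have 159559 = q(q + 42), so q² + 42q − 159559 = 0.
Discriminant: 42² + 4·159559 = 1764 + 638236 = 640000; √640000 = 800.
q = (−42 + 800)/2 = 379, and p = q + 42 = 421.
Check: 379 · 421 = 159559.

379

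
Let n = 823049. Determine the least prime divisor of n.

29

823049 is odd.
Digit sum 26, not divisible by 3.
Ends in 9: not divisible by 5.
7: 823049 = 7·117578 + 3
11: 823049 = 11·74822 + 7
13: 823049 = 13·63311 + 6
17: 823049 = 17·48414 + 11
19: 823049 = 19·43318 + 7
23: 823049 = 23·35784 + 17
29: 823049 = 29·28381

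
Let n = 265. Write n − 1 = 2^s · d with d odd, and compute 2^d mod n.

265 − 1 = 264 = 2^3 · 33, so d = 33.
2^1 ≡ 2 (mod 265)
2^2 ≡ 2^2 = 4 ≡ 4 (mod 265)
2^4 ≡ 4^2 = 16 ≡ 16 (mod 265)
2^8 ≡ 16^2 = 256 ≡ 256 (mod 265)
2^16 ≡ 256^2 = 65536 ≡ 81 (mod 265)
2^32 ≡ 81^2 = 6561 ≡ 201 (mod 265)
33 = 32 + 1 in binary powers of 2.
So 2^33 ≡ 201 · 2 ≡ 137 (mod 265).
Squaring chain: 137 → 219 → 261; never reaches −1, so base 2 is a Miller–Rabin witness that 265 is composite.

137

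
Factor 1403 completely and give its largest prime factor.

61

1403 = 23 · 61
61 is prime.
So 1403 = 23 · 61; the largest prime factor is 61.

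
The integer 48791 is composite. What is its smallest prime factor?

97

48791 is odd.
Digit sum 29, not divisible by 3.
Ends in 1: not divisible by 5.
7: 48791 = 7·6970 + 1
11: 48791 = 11·4435 + 6
13: 48791 = 13·3753 + 2
17: 48791 = 17·2870 + 1
19: 48791 = 19·2567 + 18
23: 48791 = 23·2121 + 8
29: 48791 = 29·1682 + 13
31: 48791 = 31·1573 + 28
37: 48791 = 37·1318 + 25
41: 48791 = 41·1190 + 1
43: 48791 = 43·1134 + 29
47: 48791 = 47·1038 + 5
53: 48791 = 53·920 + 31
59: 48791 = 59·826 + 57
61: 48791 = 61·799 + 52
67: 48791 = 67·728 + 15
71: 48791 = 71·687 + 14
73: 48791 = 73·668 + 27
79: 48791 = 79·617 + 48
83: 48791 = 83·587 + 70
89: 48791 = 89·548 + 19
97: 48791 = 97·503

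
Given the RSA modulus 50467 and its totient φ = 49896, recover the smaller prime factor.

φ(n) = (p−1)(q−1) = n − (p+q) + 1, so p + q = 50467 − 49896 + 1 = 572.
p and q are the roots of t² − 572t + 50467 = 0.
Discriminant: 572² − 4·50467 = 327184 − 201868 = 125316; √125316 = 354.
q = (572 − 354)/2 = 109, p = (572 + 354)/2 = 463.
Check: 109 · 463 = 50467.

109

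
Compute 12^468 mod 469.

12^1 ≡ 12 (mod 469)
12^2 ≡ 12^2 = 144 ≡ 144 (mod 469)
12^4 ≡ 144^2 = 20736 ≡ 100 (mod 469)
12^8 ≡ 100^2 = 10000 ≡ 151 (mod 469)
12^16 ≡ 151^2 = 22801 ≡ 289 (mod 469)
12^32 ≡ 289^2 = 83521 ≡ 39 (mod 469)
12^64 ≡ 39^2 = 1521 ≡ 114 (mod 469)
12^128 ≡ 114^2 = 12996 ≡ 333 (mod 469)
12^256 ≡ 333^2 = 110889 ≡ 205 (mod 469)
468 = 256 + 128 + 64 + 16 + 4 in binary powers of 2.
So 12^468 ≡ 205 · 333 · 114 · 289 · 100 ≡ 330 (mod 469).
Since 330 ≠ 1, base 12 is a Fermat witness: 469 is composite.

330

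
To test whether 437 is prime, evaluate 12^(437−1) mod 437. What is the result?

12^1 ≡ 12 (mod 437)
12^2 ≡ 12^2 = 144 ≡ 144 (mod 437)
12^4 ≡ 144^2 = 20736 ≡ 197 (mod 437)
12^8 ≡ 197^2 = 38809 ≡ 353 (mod 437)
12^16 ≡ 353^2 = 124609 ≡ 64 (mod 437)
12^32 ≡ 64^2 = 4096 ≡ 163 (mod 437)
12^64 ≡ 163^2 = 26569 ≡ 349 (mod 437)
12^128 ≡ 349^2 = 121801 ≡ 315 (mod 437)
12^256 ≡ 315^2 = 99225 ≡ 26 (mod 437)
436 = 256 + 128 + 32 + 16 + 4 in binary powers of 2.
So 12^436 ≡ 26 · 315 · 163 · 64 · 197 ≡ 292 (mod 437).
Since 292 ≠ 1, base 12 is a Fermat witness: 437 is composite.

292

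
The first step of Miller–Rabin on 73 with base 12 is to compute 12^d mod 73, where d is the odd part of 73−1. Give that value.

73 − 1 = 72 = 2^3 · 9, so d = 9.
12^1 ≡ 12 (mod 73)
12^2 ≡ 12^2 = 144 ≡ 71 (mod 73)
12^4 ≡ 71^2 = 5041 ≡ 4 (mod 73)
12^8 ≡ 4^2 = 16 ≡ 16 (mod 73)
9 = 8 + 1 in binary powers of 2.
So 12^9 ≡ 16 · 12 ≡ 46 (mod 73).
Squaring chain: 46 → 72 → 1; reaches −1, so base 12 does not prove 73 composite.

46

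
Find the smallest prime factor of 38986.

38986 is even: 2 divides it.

2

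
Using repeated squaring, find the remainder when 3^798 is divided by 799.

3^1 ≡ 3 (mod 799)
3^2 ≡ 3^2 = 9 ≡ 9 (mod 799)
3^4 ≡ 9^2 = 81 ≡ 81 (mod 799)
3^8 ≡ 81^2 = 6561 ≡ 169 (mod 799)
3^16 ≡ 169^2 = 28561 ≡ 596 (mod 799)
3^32 ≡ 596^2 = 355216 ≡ 460 (mod 799)
3^64 ≡ 460^2 = 211600 ≡ 664 (mod 799)
3^128 ≡ 664^2 = 440896 ≡ 647 (mod 799)
3^256 ≡ 647^2 = 418609 ≡ 732 (mod 799)
3^512 ≡ 732^2 = 535824 ≡ 494 (mod 799)
798 = 512 + 256 + 16 + 8 + 4 + 2 in binary powers of 2.
So 3^798 ≡ 494 · 732 · 596 · 169 · 81 · 9 ≡ 784 (mod 799).
Since 784 ≠ 1, base 3 is a Fermat witness: 799 is composite.

784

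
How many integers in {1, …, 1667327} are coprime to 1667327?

1617408

Factor: 1667327 = 53 · 163 · 193.
φ(1667327) = (53−1) · (163−1) · (193−1) = 52 · 162 · 192 = 1617408.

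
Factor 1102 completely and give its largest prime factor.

1102 = 2 · 551
551 = 19 · 29
29 is prime.
So 1102 = 2 · 19 · 29; the largest prime factor is 29.

29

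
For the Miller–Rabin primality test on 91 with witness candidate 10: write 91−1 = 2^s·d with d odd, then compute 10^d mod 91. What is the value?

90

91 − 1 = 90 = 2^1 · 45, so d = 45.
10^1 ≡ 10 (mod 91)
10^2 ≡ 10^2 = 100 ≡ 9 (mod 91)
10^4 ≡ 9^2 = 81 ≡ 81 (mod 91)
10^8 ≡ 81^2 = 6561 ≡ 9 (mod 91)
10^16 ≡ 9^2 = 81 ≡ 81 (mod 91)
10^32 ≡ 81^2 = 6561 ≡ 9 (mod 91)
45 = 32 + 8 + 4 + 1 in binary powers of 2.
So 10^45 ≡ 9 · 9 · 81 · 10 ≡ 90 (mod 91).
Since 10^d ≡ 90 (mod 91), base 10 does not prove 91 composite.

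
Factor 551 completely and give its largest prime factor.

29

551 = 19 · 29
29 is prime.
So 551 = 19 · 29; the largest prime factor is 29.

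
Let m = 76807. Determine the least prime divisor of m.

76807 is odd.
Digit sum 28, not divisible by 3.
Ends in 7: not divisible by 5.
7: 76807 = 7·10972 + 3
11: 76807 = 11·6982 + 5
13: 76807 = 13·5908 + 3
17: 76807 = 17·4518 + 1
19: 76807 = 19·4042 + 9
23: 76807 = 23·3339 + 10
29: 76807 = 29·2648 + 15
31: 76807 = 31·2477 + 20
37: 76807 = 37·2075 + 32
41: 76807 = 41·1873 + 14
43: 76807 = 43·1786 + 9
47: 76807 = 47·1634 + 9
53: 76807 = 53·1449 + 10
59: 76807 = 59·1301 + 48
61: 76807 = 61·1259 + 8
67: 76807 = 67·1146 + 25
71: 76807 = 71·1081 + 56
73: 76807 = 73·1052 + 11
79: 76807 = 79·972 + 19
83: 76807 = 83·925 + 32
89: 76807 = 89·863

89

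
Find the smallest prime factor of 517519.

37

517519 is odd.
Digit sum 28, not divisible by 3.
Ends in 9: not divisible by 5.
7: 517519 = 7·73931 + 2
11: 517519 = 11·47047 + 2
13: 517519 = 13·39809 + 2
17: 517519 = 17·30442 + 5
19: 517519 = 19·27237 + 16
23: 517519 = 23·22500 + 19
29: 517519 = 29·17845 + 14
31: 517519 = 31·16694 + 5
37: 517519 = 37·13987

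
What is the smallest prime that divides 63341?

97

63341 is odd.
Digit sum 17, not divisible by 3.
Ends in 1: not divisible by 5.
7: 63341 = 7·9048 + 5
11: 63341 = 11·5758 + 3
13: 63341 = 13·4872 + 5
17: 63341 = 17·3725 + 16
19: 63341 = 19·3333 + 14
23: 63341 = 23·2753 + 22
29: 63341 = 29·2184 + 5
31: 63341 = 31·2043 + 8
37: 63341 = 37·1711 + 34
41: 63341 = 41·1544 + 37
43: 63341 = 43·1473 + 2
47: 63341 = 47·1347 + 32
53: 63341 = 53·1195 + 6
59: 63341 = 59·1073 + 34
61: 63341 = 61·1038 + 23
67: 63341 = 67·945 + 26
71: 63341 = 71·892 + 9
73: 63341 = 73·867 + 50
79: 63341 = 79·801 + 62
83: 63341 = 83·763 + 12
89: 63341 = 89·711 + 62
97: 63341 = 97·653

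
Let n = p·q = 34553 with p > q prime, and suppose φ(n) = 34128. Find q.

109

φ(n) = (p−1)(q−1) = n − (p+q) + 1, so p + q = 34553 − 34128 + 1 = 426.
p and q are the roots of t² − 426t + 34553 = 0.
Discriminant: 426² − 4·34553 = 181476 − 138212 = 43264; √43264 = 208.
q = (426 − 208)/2 = 109, p = (426 + 208)/2 = 317.
Check: 109 · 317 = 34553.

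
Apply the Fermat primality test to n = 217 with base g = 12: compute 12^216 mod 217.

12^1 ≡ 12 (mod 217)
12^2 ≡ 12^2 = 144 ≡ 144 (mod 217)
12^4 ≡ 144^2 = 20736 ≡ 121 (mod 217)
12^8 ≡ 121^2 = 14641 ≡ 102 (mod 217)
12^16 ≡ 102^2 = 10404 ≡ 205 (mod 217)
12^32 ≡ 205^2 = 42025 ≡ 144 (mod 217)
12^64 ≡ 144^2 = 20736 ≡ 121 (mod 217)
12^128 ≡ 121^2 = 14641 ≡ 102 (mod 217)
216 = 128 + 64 + 16 + 8 in binary powers of 2.
So 12^216 ≡ 102 · 121 · 205 · 102 ≡ 64 (mod 217).
Since 64 ≠ 1, base 12 is a Fermat witness: 217 is composite.

64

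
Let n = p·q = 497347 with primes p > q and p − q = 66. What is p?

Since p = q + 66, we have 497347 = q(q + 66), so q² + 66q − 497347 = 0.
Discriminant: 66² + 4·497347 = 4356 + 1989388 = 1993744; √1993744 = 1412.
q = (−66 + 1412)/2 = 673, and p = q + 66 = 739.
Check: 673 · 739 = 497347.

739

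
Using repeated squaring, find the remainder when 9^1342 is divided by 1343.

888

9^1 ≡ 9 (mod 1343)
9^2 ≡ 9^2 = 81 ≡ 81 (mod 1343)
9^4 ≡ 81^2 = 6561 ≡ 1189 (mod 1343)
9^8 ≡ 1189^2 = 1413721 ≡ 885 (mod 1343)
9^16 ≡ 885^2 = 783225 ≡ 256 (mod 1343)
9^32 ≡ 256^2 = 65536 ≡ 1072 (mod 1343)
9^64 ≡ 1072^2 = 1149184 ≡ 919 (mod 1343)
9^128 ≡ 919^2 = 844561 ≡ 1157 (mod 1343)
9^256 ≡ 1157^2 = 1338649 ≡ 1021 (mod 1343)
9^512 ≡ 1021^2 = 1042441 ≡ 273 (mod 1343)
9^1024 ≡ 273^2 = 74529 ≡ 664 (mod 1343)
1342 = 1024 + 256 + 32 + 16 + 8 + 4 + 2 in binary powers of 2.
So 9^1342 ≡ 664 · 1021 · 1072 · 256 · 885 · 1189 · 81 ≡ 888 (mod 1343).
Since 888 ≠ 1, base 9 is a Fermat witness: 1343 is composite.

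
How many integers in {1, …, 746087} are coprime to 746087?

721600

Factor: 746087 = 83 · 89 · 101.
φ(746087) = (83−1) · (89−1) · (101−1) = 82 · 88 · 100 = 721600.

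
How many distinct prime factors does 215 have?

215 = 5 · 43
215 = 5 · 43, which has 2 distinct prime factors.

2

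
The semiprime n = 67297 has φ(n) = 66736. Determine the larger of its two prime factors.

389

φ(n) = (p−1)(q−1) = n − (p+q) + 1, so p + q = 67297 − 66736 + 1 = 562.
p and q are the roots of t² − 562t + 67297 = 0.
Discriminant: 562² − 4·67297 = 315844 − 269188 = 46656; √46656 = 216.
q = (562 − 216)/2 = 173, p = (562 + 216)/2 = 389.
Check: 173 · 389 = 67297.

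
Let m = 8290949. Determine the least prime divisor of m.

53

8290949 is odd.
Digit sum 41, not divisible by 3.
Ends in 9: not divisible by 5.
7: 8290949 = 7·1184421 + 2
11: 8290949 = 11·753722 + 7
13: 8290949 = 13·637765 + 4
17: 8290949 = 17·487702 + 15
19: 8290949 = 19·436365 + 14
23: 8290949 = 23·360476 + 1
29: 8290949 = 29·285894 + 23
31: 8290949 = 31·267449 + 30
37: 8290949 = 37·224079 + 26
41: 8290949 = 41·202218 + 11
43: 8290949 = 43·192812 + 33
47: 8290949 = 47·176403 + 8
53: 8290949 = 53·156433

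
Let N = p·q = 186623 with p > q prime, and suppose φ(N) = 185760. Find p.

φ(n) = (p−1)(q−1) = n − (p+q) + 1, so p + q = 186623 − 185760 + 1 = 864.
p and q are the roots of t² − 864t + 186623 = 0.
Discriminant: 864² − 4·186623 = 746496 − 746492 = 4; √4 = 2.
q = (864 − 2)/2 = 431, p = (864 + 2)/2 = 433.
Check: 431 · 433 = 186623.

433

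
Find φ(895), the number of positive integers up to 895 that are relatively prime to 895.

Factor: 895 = 5 · 179.
φ(895) = (5−1) · (179−1) = 4 · 178 = 712.

712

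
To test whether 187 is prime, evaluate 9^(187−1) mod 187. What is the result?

64

9^1 ≡ 9 (mod 187)
9^2 ≡ 9^2 = 81 ≡ 81 (mod 187)
9^4 ≡ 81^2 = 6561 ≡ 16 (mod 187)
9^8 ≡ 16^2 = 256 ≡ 69 (mod 187)
9^16 ≡ 69^2 = 4761 ≡ 86 (mod 187)
9^32 ≡ 86^2 = 7396 ≡ 103 (mod 187)
9^64 ≡ 103^2 = 10609 ≡ 137 (mod 187)
9^128 ≡ 137^2 = 18769 ≡ 69 (mod 187)
186 = 128 + 32 + 16 + 8 + 2 in binary powers of 2.
So 9^186 ≡ 69 · 103 · 86 · 69 · 81 ≡ 64 (mod 187).
Since 64 ≠ 1, base 9 is a Fermat witness: 187 is composite.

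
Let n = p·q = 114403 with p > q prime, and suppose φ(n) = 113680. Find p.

φ(n) = (p−1)(q−1) = n − (p+q) + 1, so p + q = 114403 − 113680 + 1 = 724.
p and q are the roots of t² − 724t + 114403 = 0.
Discriminant: 724² − 4·114403 = 524176 − 457612 = 66564; √66564 = 258.
q = (724 − 258)/2 = 233, p = (724 + 258)/2 = 491.
Check: 233 · 491 = 114403.

491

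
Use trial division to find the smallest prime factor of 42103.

42103 is odd.
Digit sum 10, not divisible by 3.
Ends in 3: not divisible by 5.
7: 42103 = 7·6014 + 5
11: 42103 = 11·3827 + 6
13: 42103 = 13·3238 + 9
17: 42103 = 17·2476 + 11
19: 42103 = 19·2215 + 18
23: 42103 = 23·1830 + 13
29: 42103 = 29·1451 + 24
31: 42103 = 31·1358 + 5
37: 42103 = 37·1137 + 34
41: 42103 = 41·1026 + 37
43: 42103 = 43·979 + 6
47: 42103 = 47·895 + 38
53: 42103 = 53·794 + 21
59: 42103 = 59·713 + 36
61: 42103 = 61·690 + 13
67: 42103 = 67·628 + 27
71: 42103 = 71·593

71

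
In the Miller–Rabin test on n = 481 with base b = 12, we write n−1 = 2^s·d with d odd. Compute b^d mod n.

481 − 1 = 480 = 2^5 · 15, so d = 15.
12^1 ≡ 12 (mod 481)
12^2 ≡ 12^2 = 144 ≡ 144 (mod 481)
12^4 ≡ 144^2 = 20736 ≡ 53 (mod 481)
12^8 ≡ 53^2 = 2809 ≡ 404 (mod 481)
15 = 8 + 4 + 2 + 1 in binary powers of 2.
So 12^15 ≡ 404 · 53 · 144 · 12 ≡ 454 (mod 481).
Squaring chain: 454 → 248 → 417 → 248 → 417; never reaches −1, so base 12 is a Miller–Rabin witness that 481 is composite.

454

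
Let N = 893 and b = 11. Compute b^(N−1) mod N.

11^1 ≡ 11 (mod 893)
11^2 ≡ 11^2 = 121 ≡ 121 (mod 893)
11^4 ≡ 121^2 = 14641 ≡ 353 (mod 893)
11^8 ≡ 353^2 = 124609 ≡ 482 (mod 893)
11^16 ≡ 482^2 = 232324 ≡ 144 (mod 893)
11^32 ≡ 144^2 = 20736 ≡ 197 (mod 893)
11^64 ≡ 197^2 = 38809 ≡ 410 (mod 893)
11^128 ≡ 410^2 = 168100 ≡ 216 (mod 893)
11^256 ≡ 216^2 = 46656 ≡ 220 (mod 893)
11^512 ≡ 220^2 = 48400 ≡ 178 (mod 893)
892 = 512 + 256 + 64 + 32 + 16 + 8 + 4 in binary powers of 2.
So 11^892 ≡ 178 · 220 · 410 · 197 · 144 · 482 · 353 ≡ 410 (mod 893).
Since 410 ≠ 1, base 11 is a Fermat witness: 893 is composite.

410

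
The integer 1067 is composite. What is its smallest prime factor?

1067 is odd.
Digit sum 14, not divisible by 3.
Ends in 7: not divisible by 5.
7: 1067 = 7·152 + 3
11: 1067 = 11·97

11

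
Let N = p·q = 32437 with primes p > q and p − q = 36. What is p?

199

Since p = q + 36, we have 32437 = q(q + 36), so q² + 36q − 32437 = 0.
Discriminant: 36² + 4·32437 = 1296 + 129748 = 131044; √131044 = 362.
q = (−36 + 362)/2 = 163, and p = q + 36 = 199.
Check: 163 · 199 = 32437.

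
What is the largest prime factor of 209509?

67

209509 = 53 · 3953
3953 = 59 · 67
67 is prime.
So 209509 = 53 · 59 · 67; the largest prime factor is 67.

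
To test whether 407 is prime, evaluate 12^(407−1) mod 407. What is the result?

12

12^1 ≡ 12 (mod 407)
12^2 ≡ 12^2 = 144 ≡ 144 (mod 407)
12^4 ≡ 144^2 = 20736 ≡ 386 (mod 407)
12^8 ≡ 386^2 = 148996 ≡ 34 (mod 407)
12^16 ≡ 34^2 = 1156 ≡ 342 (mod 407)
12^32 ≡ 342^2 = 116964 ≡ 155 (mod 407)
12^64 ≡ 155^2 = 24025 ≡ 12 (mod 407)
12^128 ≡ 12^2 = 144 ≡ 144 (mod 407)
12^256 ≡ 144^2 = 20736 ≡ 386 (mod 407)
406 = 256 + 128 + 16 + 4 + 2 in binary powers of 2.
So 12^406 ≡ 386 · 144 · 342 · 386 · 144 ≡ 12 (mod 407).
Since 12 ≠ 1, base 12 is a Fermat witness: 407 is composite.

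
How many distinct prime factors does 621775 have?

621775 = 5^2 · 24871
24871 = 7 · 3553
3553 = 11 · 323
323 = 17 · 19
621775 = 5^2 · 7 · 11 · 17 · 19, which has 5 distinct prime factors.

5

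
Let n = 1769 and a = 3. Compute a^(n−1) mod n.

3^1 ≡ 3 (mod 1769)
3^2 ≡ 3^2 = 9 ≡ 9 (mod 1769)
3^4 ≡ 9^2 = 81 ≡ 81 (mod 1769)
3^8 ≡ 81^2 = 6561 ≡ 1254 (mod 1769)
3^16 ≡ 1254^2 = 1572516 ≡ 1644 (mod 1769)
3^32 ≡ 1644^2 = 2702736 ≡ 1473 (mod 1769)
3^64 ≡ 1473^2 = 2169729 ≡ 935 (mod 1769)
3^128 ≡ 935^2 = 874225 ≡ 339 (mod 1769)
3^256 ≡ 339^2 = 114921 ≡ 1705 (mod 1769)
3^512 ≡ 1705^2 = 2907025 ≡ 558 (mod 1769)
3^1024 ≡ 558^2 = 311364 ≡ 20 (mod 1769)
1768 = 1024 + 512 + 128 + 64 + 32 + 8 in binary powers of 2.
So 3^1768 ≡ 20 · 558 · 339 · 935 · 1473 · 1254 ≡ 400 (mod 1769).
Since 400 ≠ 1, base 3 is a Fermat witness: 1769 is composite.

400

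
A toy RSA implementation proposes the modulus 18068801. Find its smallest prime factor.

18068801 is odd.
Digit sum 32, not divisible by 3.
Ends in 1: not divisible by 5.
7: 18068801 = 7·2581257 + 2
11: 18068801 = 11·1642618 + 3
13: 18068801 = 13·1389907 + 10
17: 18068801 = 17·1062870 + 11
19: 18068801 = 19·950989 + 10
23: 18068801 = 23·785600 + 1
29: 18068801 = 29·623062 + 3
31: 18068801 = 31·582864 + 17
37: 18068801 = 37·488345 + 36
41: 18068801 = 41·440702 + 19
43: 18068801 = 43·420204 + 29
47: 18068801 = 47·384442 + 27
53: 18068801 = 53·340920 + 41
59: 18068801 = 59·306250 + 51
61: 18068801 = 61·296209 + 52
67: 18068801 = 67·269683 + 40
71: 18068801 = 71·254490 + 11
73: 18068801 = 73·247517 + 60
79: 18068801 = 79·228719

79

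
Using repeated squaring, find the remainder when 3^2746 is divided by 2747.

3^1 ≡ 3 (mod 2747)
3^2 ≡ 3^2 = 9 ≡ 9 (mod 2747)
3^4 ≡ 9^2 = 81 ≡ 81 (mod 2747)
3^8 ≡ 81^2 = 6561 ≡ 1067 (mod 2747)
3^16 ≡ 1067^2 = 1138489 ≡ 1231 (mod 2747)
3^32 ≡ 1231^2 = 1515361 ≡ 1764 (mod 2747)
3^64 ≡ 1764^2 = 3111696 ≡ 2092 (mod 2747)
3^128 ≡ 2092^2 = 4376464 ≡ 493 (mod 2747)
3^256 ≡ 493^2 = 243049 ≡ 1313 (mod 2747)
3^512 ≡ 1313^2 = 1723969 ≡ 1600 (mod 2747)
3^1024 ≡ 1600^2 = 2560000 ≡ 2543 (mod 2747)
3^2048 ≡ 2543^2 = 6466849 ≡ 411 (mod 2747)
2746 = 2048 + 512 + 128 + 32 + 16 + 8 + 2 in binary powers of 2.
So 3^2746 ≡ 411 · 1600 · 493 · 1764 · 1231 · 1067 · 9 ≡ 91 (mod 2747).
Since 91 ≠ 1, base 3 is a Fermat witness: 2747 is composite.

91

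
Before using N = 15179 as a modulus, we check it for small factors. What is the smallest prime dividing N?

15179 is odd.
Digit sum 23, not divisible by 3.
Ends in 9: not divisible by 5.
7: 15179 = 7·2168 + 3
11: 15179 = 11·1379 + 10
13: 15179 = 13·1167 + 8
17: 15179 = 17·892 + 15
19: 15179 = 19·798 + 17
23: 15179 = 23·659 + 22
29: 15179 = 29·523 + 12
31: 15179 = 31·489 + 20
37: 15179 = 37·410 + 9
41: 15179 = 41·370 + 9
43: 15179 = 43·353

43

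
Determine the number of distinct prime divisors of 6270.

5

6270 = 2 · 3135
3135 = 3 · 1045
1045 = 5 · 209
209 = 11 · 19
6270 = 2 · 3 · 5 · 11 · 19, which has 5 distinct prime factors.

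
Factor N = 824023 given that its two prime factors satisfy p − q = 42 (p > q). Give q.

Since p = q + 42, we have 824023 = q(q + 42), so q² + 42q − 824023 = 0.
Discriminant: 42² + 4·824023 = 1764 + 3296092 = 3297856; √3297856 = 1816.
q = (−42 + 1816)/2 = 887, and p = q + 42 = 929.
Check: 887 · 929 = 824023.

887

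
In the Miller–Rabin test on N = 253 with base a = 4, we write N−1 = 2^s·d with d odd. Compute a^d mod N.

253 − 1 = 252 = 2^2 · 63, so d = 63.
4^1 ≡ 4 (mod 253)
4^2 ≡ 4^2 = 16 ≡ 16 (mod 253)
4^4 ≡ 16^2 = 256 ≡ 3 (mod 253)
4^8 ≡ 3^2 = 9 ≡ 9 (mod 253)
4^16 ≡ 9^2 = 81 ≡ 81 (mod 253)
4^32 ≡ 81^2 = 6561 ≡ 236 (mod 253)
63 = 32 + 16 + 8 + 4 + 2 + 1 in binary powers of 2.
So 4^63 ≡ 236 · 81 · 9 · 3 · 16 · 4 ≡ 9 (mod 253).
Squaring chain: 9 → 81; never reaches −1, so base 4 is a Miller–Rabin witness that 253 is composite.

9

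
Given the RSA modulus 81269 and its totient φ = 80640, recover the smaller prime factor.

φ(n) = (p−1)(q−1) = n − (p+q) + 1, so p + q = 81269 − 80640 + 1 = 630.
p and q are the roots of t² − 630t + 81269 = 0.
Discriminant: 630² − 4·81269 = 396900 − 325076 = 71824; √71824 = 268.
q = (630 − 268)/2 = 181, p = (630 + 268)/2 = 449.
Check: 181 · 449 = 81269.

181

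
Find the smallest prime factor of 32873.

71

32873 is odd.
Digit sum 23, not divisible by 3.
Ends in 3: not divisible by 5.
7: 32873 = 7·4696 + 1
11: 32873 = 11·2988 + 5
13: 32873 = 13·2528 + 9
17: 32873 = 17·1933 + 12
19: 32873 = 19·1730 + 3
23: 32873 = 23·1429 + 6
29: 32873 = 29·1133 + 16
31: 32873 = 31·1060 + 13
37: 32873 = 37·888 + 17
41: 32873 = 41·801 + 32
43: 32873 = 43·764 + 21
47: 32873 = 47·699 + 20
53: 32873 = 53·620 + 13
59: 32873 = 59·557 + 10
61: 32873 = 61·538 + 55
67: 32873 = 67·490 + 43
71: 32873 = 71·463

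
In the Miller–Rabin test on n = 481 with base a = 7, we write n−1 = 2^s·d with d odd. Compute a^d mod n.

481 − 1 = 480 = 2^5 · 15, so d = 15.
7^1 ≡ 7 (mod 481)
7^2 ≡ 7^2 = 49 ≡ 49 (mod 481)
7^4 ≡ 49^2 = 2401 ≡ 477 (mod 481)
7^8 ≡ 477^2 = 227529 ≡ 16 (mod 481)
15 = 8 + 4 + 2 + 1 in binary powers of 2.
So 7^15 ≡ 16 · 477 · 49 · 7 ≡ 174 (mod 481).
Squaring chain: 174 → 454 → 248 → 417 → 248; never reaches −1, so base 7 is a Miller–Rabin witness that 481 is composite.

174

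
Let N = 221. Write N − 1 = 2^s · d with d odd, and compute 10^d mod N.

221 − 1 = 220 = 2^2 · 55, so d = 55.
10^1 ≡ 10 (mod 221)
10^2 ≡ 10^2 = 100 ≡ 100 (mod 221)
10^4 ≡ 100^2 = 10000 ≡ 55 (mod 221)
10^8 ≡ 55^2 = 3025 ≡ 152 (mod 221)
10^16 ≡ 152^2 = 23104 ≡ 120 (mod 221)
10^32 ≡ 120^2 = 14400 ≡ 35 (mod 221)
55 = 32 + 16 + 4 + 2 + 1 in binary powers of 2.
So 10^55 ≡ 35 · 120 · 55 · 100 · 10 ≡ 192 (mod 221).
Squaring chain: 192 → 178; never reaches −1, so base 10 is a Miller–Rabin witness that 221 is composite.

192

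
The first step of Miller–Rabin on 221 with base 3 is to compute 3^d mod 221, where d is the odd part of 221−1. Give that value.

198

221 − 1 = 220 = 2^2 · 55, so d = 55.
3^1 ≡ 3 (mod 221)
3^2 ≡ 3^2 = 9 ≡ 9 (mod 221)
3^4 ≡ 9^2 = 81 ≡ 81 (mod 221)
3^8 ≡ 81^2 = 6561 ≡ 152 (mod 221)
3^16 ≡ 152^2 = 23104 ≡ 120 (mod 221)
3^32 ≡ 120^2 = 14400 ≡ 35 (mod 221)
55 = 32 + 16 + 4 + 2 + 1 in binary powers of 2.
So 3^55 ≡ 35 · 120 · 81 · 9 · 3 ≡ 198 (mod 221).
Squaring chain: 198 → 87; never reaches −1, so base 3 is a Miller–Rabin witness that 221 is composite.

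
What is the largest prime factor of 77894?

79

77894 = 2 · 38947
38947 = 17 · 2291
2291 = 29 · 79
79 is prime.
So 77894 = 2 · 17 · 29 · 79; the largest prime factor is 79.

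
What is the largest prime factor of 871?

67

871 = 13 · 67
67 is prime.
So 871 = 13 · 67; the largest prime factor is 67.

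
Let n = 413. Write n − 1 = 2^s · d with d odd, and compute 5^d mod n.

19

413 − 1 = 412 = 2^2 · 103, so d = 103.
5^1 ≡ 5 (mod 413)
5^2 ≡ 5^2 = 25 ≡ 25 (mod 413)
5^4 ≡ 25^2 = 625 ≡ 212 (mod 413)
5^8 ≡ 212^2 = 44944 ≡ 340 (mod 413)
5^16 ≡ 340^2 = 115600 ≡ 373 (mod 413)
5^32 ≡ 373^2 = 139129 ≡ 361 (mod 413)
5^64 ≡ 361^2 = 130321 ≡ 226 (mod 413)
103 = 64 + 32 + 4 + 2 + 1 in binary powers of 2.
So 5^103 ≡ 226 · 361 · 212 · 25 · 5 ≡ 19 (mod 413).
Squaring chain: 19 → 361; never reaches −1, so base 5 is a Miller–Rabin witness that 413 is composite.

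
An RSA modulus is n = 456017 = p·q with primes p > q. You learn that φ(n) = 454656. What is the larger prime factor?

φ(n) = (p−1)(q−1) = n − (p+q) + 1, so p + q = 456017 − 454656 + 1 = 1362.
p and q are the roots of t² − 1362t + 456017 = 0.
Discriminant: 1362² − 4·456017 = 1855044 − 1824068 = 30976; √30976 = 176.
q = (1362 − 176)/2 = 593, p = (1362 + 176)/2 = 769.
Check: 593 · 769 = 456017.

769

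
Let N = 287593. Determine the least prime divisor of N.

287593 is odd.
Digit sum 34, not divisible by 3.
Ends in 3: not divisible by 5.
7: 287593 = 7·41084 + 5
11: 287593 = 11·26144 + 9
13: 287593 = 13·22122 + 7
17: 287593 = 17·16917 + 4
19: 287593 = 19·15136 + 9
23: 287593 = 23·12504 + 1
29: 287593 = 29·9917

29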